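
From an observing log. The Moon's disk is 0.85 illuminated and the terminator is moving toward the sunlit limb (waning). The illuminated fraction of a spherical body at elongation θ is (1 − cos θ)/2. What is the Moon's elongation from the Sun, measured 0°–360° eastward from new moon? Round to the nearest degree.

226°

From f = (1 − cos θ)/2: cos θ = 1 − 2×0.85 = -0.700; arccos → 134.4°.
Waning ⇒ past full, so θ = 360° − 134.4° = 225.6°.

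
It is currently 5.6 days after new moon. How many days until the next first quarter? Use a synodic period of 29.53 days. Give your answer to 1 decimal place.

1.8 days

First quarter is 0.25 of the way through the cycle: age 0.25 × 29.53 = 7.383 d.
That is 7.383 − 5.6 = 1.783 days ahead.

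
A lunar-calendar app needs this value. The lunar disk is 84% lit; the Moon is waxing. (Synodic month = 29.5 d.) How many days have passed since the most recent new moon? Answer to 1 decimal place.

cos θ = 1 − 2f = -0.680, giving a principal value of 132.8°.
Waxing ⇒ before full, so θ = 132.8°.
Age = 29.5 × 132.8°/360° ≈ 10.89 days.

10.9 days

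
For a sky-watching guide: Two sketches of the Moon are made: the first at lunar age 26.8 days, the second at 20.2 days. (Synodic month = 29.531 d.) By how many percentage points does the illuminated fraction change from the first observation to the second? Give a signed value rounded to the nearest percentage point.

+62 percentage points

θ₁ = 360° × 26.8/29.531 = 326.7°, f₁ = (1 − cos θ₁)/2 = 0.082.
θ₂ = 360° × 20.2/29.531 = 246.2°, f₂ = (1 − cos θ₂)/2 = 0.701.
Change = f₂ − f₁ = +0.619 → +62 percentage points.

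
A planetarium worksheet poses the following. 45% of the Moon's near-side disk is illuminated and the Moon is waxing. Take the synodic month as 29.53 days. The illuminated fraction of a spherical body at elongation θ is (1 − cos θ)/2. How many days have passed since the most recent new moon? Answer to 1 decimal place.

From f = (1 − cos θ)/2: cos θ = 1 − 2×0.45 = 0.100; arccos → 84.3°.
The Moon is waxing (0°–180°), so θ = 84.3° directly.
At 360°/29.53 d per day, 84.3° corresponds to 6.91 days.

6.9 days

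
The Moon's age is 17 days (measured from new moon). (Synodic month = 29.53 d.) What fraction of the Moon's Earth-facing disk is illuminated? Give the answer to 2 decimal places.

Elongation θ = 360° × 17/29.53 ≈ 207.2°.
cos 207.2° = (-0.889), so f = (1 − (-0.889))/2 = 0.945.

0.94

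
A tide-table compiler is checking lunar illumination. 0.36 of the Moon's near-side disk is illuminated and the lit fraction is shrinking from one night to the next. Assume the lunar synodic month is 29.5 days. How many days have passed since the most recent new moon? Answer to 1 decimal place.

cos θ = 1 − 2f = 0.280, giving a principal value of 73.7°.
Since the Moon is past full (waning), take the reflex angle: θ = 360° − 73.7° = 286.3°.
Age = 29.5 × 286.3°/360° ≈ 23.46 days.

23.5 days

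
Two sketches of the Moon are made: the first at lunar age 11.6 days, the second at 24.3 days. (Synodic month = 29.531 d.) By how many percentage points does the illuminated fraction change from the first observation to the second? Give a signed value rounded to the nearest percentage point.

θ₁ = 360° × 11.6/29.531 = 141.4°, f₁ = (1 − cos θ₁)/2 = 0.891.
θ₂ = 360° × 24.3/29.531 = 296.2°, f₂ = (1 − cos θ₂)/2 = 0.279.
Change = f₂ − f₁ = -0.612 → -61 percentage points.

-61 pp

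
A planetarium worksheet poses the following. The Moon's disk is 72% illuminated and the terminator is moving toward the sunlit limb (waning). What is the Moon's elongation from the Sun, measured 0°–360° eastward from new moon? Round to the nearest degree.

cos θ = 1 − 2f = -0.440, giving a principal value of 116.1°.
Since the Moon is past full (waning), take the reflex angle: θ = 360° − 116.1° = 243.9°.

244°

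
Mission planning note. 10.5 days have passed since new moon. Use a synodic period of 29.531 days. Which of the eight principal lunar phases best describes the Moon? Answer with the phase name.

waxing gibbous

At 10.5/29.531 of the cycle, θ ≈ 128° — the waxing gibbous range.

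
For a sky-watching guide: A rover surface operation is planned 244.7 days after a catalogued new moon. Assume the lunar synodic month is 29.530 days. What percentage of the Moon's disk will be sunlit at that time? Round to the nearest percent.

Reduce mod P: 244.7 − 8×29.530 = 8.46 d into the current lunation.
Elongation θ = 360° × 8.46/29.530 ≈ 103.1°.
Illuminated fraction = (1 − cos 103.1°)/2 = (1 − (-0.227))/2 ≈ 0.614, so 61%.

61%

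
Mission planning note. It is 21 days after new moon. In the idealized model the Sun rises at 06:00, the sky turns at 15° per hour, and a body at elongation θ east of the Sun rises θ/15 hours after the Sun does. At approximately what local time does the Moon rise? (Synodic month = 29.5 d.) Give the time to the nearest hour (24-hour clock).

Phase angle: θ = 360°·(21 d)/(29.5 d) = 256.3°.
Delay after the Sun = 256.3° / (15°/h) ≈ 17.08 h.
06:00 + 17.08 h ≈ 23:05 → 23:00 to the nearest hour.

23:00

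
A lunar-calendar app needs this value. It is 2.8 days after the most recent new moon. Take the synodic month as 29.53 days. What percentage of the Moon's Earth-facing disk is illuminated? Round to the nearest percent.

Elongation θ = 360° × 2.8/29.53 ≈ 34.1°.
Illuminated fraction = (1 − cos 34.1°)/2 = (1 − 0.828)/2 ≈ 0.086, so 9%.

9%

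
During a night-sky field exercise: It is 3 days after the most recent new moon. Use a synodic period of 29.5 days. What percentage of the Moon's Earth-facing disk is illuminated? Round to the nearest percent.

10%

Elongation θ = 360° × 3/29.5 ≈ 36.6°.
cos 36.6° = 0.803, so f = (1 − 0.803)/2 = 0.099, so 10%.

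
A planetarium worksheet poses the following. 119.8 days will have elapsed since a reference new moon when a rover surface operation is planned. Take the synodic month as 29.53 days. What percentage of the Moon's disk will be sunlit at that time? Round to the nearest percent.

Reduce mod P: 119.8 − 4×29.53 = 1.68 d into the current lunation.
Phase angle: θ = 360°·(1.68 d)/(29.53 d) = 20.5°.
With cos θ = 0.937, the lit fraction is (1 − 0.937)/2 ≈ 0.032, so 3%.

3%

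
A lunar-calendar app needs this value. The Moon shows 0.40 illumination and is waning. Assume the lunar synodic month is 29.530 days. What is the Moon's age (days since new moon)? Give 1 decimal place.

Invert f = (1 − cos θ)/2 to get cos θ = 1 − 2(0.40) = 0.200, hence θ₀ = arccos 0.200 = 78.5°.
Waning ⇒ past full, so θ = 360° − 78.5° = 281.5°.
Age = 29.530 × 281.5°/360° ≈ 23.09 days.

23.1 days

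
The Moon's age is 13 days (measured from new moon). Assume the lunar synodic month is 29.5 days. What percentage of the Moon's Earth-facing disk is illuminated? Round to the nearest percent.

97%

Phase angle: θ = 360°·(13 d)/(29.5 d) = 158.6°.
With cos θ = (-0.931), the lit fraction is (1 − (-0.931))/2 ≈ 0.966, so 97%.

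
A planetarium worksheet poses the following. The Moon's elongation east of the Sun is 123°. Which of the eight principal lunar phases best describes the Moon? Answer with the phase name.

The waxing gibbous sector spans roughly 112°–158°; 123° falls inside it.

waxing gibbous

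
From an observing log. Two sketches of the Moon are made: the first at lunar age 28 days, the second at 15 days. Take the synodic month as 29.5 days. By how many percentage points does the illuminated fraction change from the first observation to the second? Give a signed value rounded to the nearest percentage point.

θ₁ = 360° × 28/29.5 = 341.7°, f₁ = (1 − cos θ₁)/2 = 0.025.
θ₂ = 360° × 15/29.5 = 183.1°, f₂ = (1 − cos θ₂)/2 = 0.999.
Change = f₂ − f₁ = +0.974 → +97 percentage points.

+97 pp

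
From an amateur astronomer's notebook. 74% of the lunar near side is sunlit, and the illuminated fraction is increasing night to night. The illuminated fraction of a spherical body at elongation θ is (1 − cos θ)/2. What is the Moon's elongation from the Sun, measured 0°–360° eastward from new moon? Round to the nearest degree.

Invert f = (1 − cos θ)/2 to get cos θ = 1 − 2(0.74) = -0.480, hence θ₀ = arccos -0.480 = 118.7°.
Before full moon the principal value applies: θ = 118.7°.

119°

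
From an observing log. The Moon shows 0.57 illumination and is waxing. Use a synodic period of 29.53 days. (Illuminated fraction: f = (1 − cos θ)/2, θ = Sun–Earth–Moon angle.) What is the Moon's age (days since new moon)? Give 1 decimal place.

Invert f = (1 − cos θ)/2 to get cos θ = 1 − 2(0.57) = -0.140, hence θ₀ = arccos -0.140 = 98.0°.
The Moon is waxing (0°–180°), so θ = 98.0° directly.
That fraction of the synodic month is 98.0/360 × 29.53 d ≈ 8.04 d.

8.0 days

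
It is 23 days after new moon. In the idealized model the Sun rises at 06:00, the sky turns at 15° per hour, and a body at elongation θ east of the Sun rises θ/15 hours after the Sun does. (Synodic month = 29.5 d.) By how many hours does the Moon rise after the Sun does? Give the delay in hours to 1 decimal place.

The Moon has covered 23/29.5 of its cycle, so θ ≈ 360° × 23/29.5 = 280.7°.
At 15° of sky rotation per hour, 280.7° corresponds to a 18.71 h lag.
So the Moon rises 18.71 h after the Sun.

18.7 h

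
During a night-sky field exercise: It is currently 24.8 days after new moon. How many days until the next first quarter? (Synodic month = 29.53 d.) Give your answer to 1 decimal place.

First quarter is 0.25 of the way through the cycle: age 0.25 × 29.53 = 7.383 d.
Already past this cycle's first quarter; the next is at 7.383 + 29.53 = 36.913 d, so 36.913 − 24.8 = 12.113 days.

12.1 days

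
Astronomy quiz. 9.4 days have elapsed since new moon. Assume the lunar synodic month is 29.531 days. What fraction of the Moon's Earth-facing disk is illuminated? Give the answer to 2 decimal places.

0.71

Phase angle: θ = 360°·(9.4 d)/(29.531 d) = 114.6°.
With cos θ = (-0.416), the lit fraction is (1 − (-0.416))/2 ≈ 0.708.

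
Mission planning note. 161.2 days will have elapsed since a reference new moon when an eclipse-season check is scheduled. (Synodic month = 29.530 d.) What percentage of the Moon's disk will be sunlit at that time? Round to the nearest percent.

161.2/29.530 = 5.459 lunations, so 5 complete cycles and 13.55 d into the next.
The Moon has covered 13.55/29.530 of its cycle, so θ ≈ 360° × 13.55/29.530 = 165.2°.
cos 165.2° = (-0.967), so f = (1 − (-0.967))/2 = 0.983, so 98%.

98%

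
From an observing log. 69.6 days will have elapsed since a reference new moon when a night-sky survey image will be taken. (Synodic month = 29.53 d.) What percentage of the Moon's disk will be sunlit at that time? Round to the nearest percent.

69.6/29.53 = 2.357 lunations, so 2 complete cycles and 10.54 d into the next.
Elongation θ = 360° × 10.54/29.53 ≈ 128.5°.
cos 128.5° = (-0.622), so f = (1 − (-0.622))/2 = 0.811, so 81%.

81%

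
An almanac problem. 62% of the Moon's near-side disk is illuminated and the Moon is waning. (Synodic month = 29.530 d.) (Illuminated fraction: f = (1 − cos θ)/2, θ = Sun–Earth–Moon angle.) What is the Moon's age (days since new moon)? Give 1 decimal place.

cos θ = 1 − 2f = -0.240, giving a principal value of 103.9°.
Waning ⇒ past full, so θ = 360° − 103.9° = 256.1°.
Age = 29.530 × 256.1°/360° ≈ 21.01 days.

21.0 days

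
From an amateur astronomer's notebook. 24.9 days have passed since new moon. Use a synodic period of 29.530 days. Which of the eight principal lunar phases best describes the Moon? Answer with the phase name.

waning crescent

θ ≈ 360° × 24.9/29.530 = 304°, which falls in the waning crescent sector.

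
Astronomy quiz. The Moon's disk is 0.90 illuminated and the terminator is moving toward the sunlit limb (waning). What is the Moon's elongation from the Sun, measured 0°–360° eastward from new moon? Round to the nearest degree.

Invert f = (1 − cos θ)/2 to get cos θ = 1 − 2(0.90) = -0.800, hence θ₀ = arccos -0.800 = 143.1°.
Since the Moon is past full (waning), take the reflex angle: θ = 360° − 143.1° = 216.9°.

217°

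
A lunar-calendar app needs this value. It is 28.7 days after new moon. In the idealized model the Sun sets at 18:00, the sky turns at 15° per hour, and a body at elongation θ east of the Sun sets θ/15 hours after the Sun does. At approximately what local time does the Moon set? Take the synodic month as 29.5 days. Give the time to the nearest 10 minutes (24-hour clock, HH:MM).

17:20

Phase angle: θ = 360°·(28.7 d)/(29.5 d) = 350.2°.
Delay after the Sun = 350.2° / (15°/h) ≈ 23.35 h.
18:00 + 23.349 h ≈ 17:21 → 17:20 to the nearest ten minutes.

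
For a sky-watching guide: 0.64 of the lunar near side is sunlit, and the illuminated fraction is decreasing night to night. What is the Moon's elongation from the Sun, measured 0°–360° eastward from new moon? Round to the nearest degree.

254°

cos θ = 1 − 2f = -0.280, giving a principal value of 106.3°.
Waning ⇒ past full, so θ = 360° − 106.3° = 253.7°.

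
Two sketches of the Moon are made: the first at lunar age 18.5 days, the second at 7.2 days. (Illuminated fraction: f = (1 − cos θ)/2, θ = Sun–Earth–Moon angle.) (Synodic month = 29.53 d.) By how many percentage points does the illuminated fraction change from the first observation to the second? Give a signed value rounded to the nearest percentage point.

θ₁ = 360° × 18.5/29.53 = 225.5°, f₁ = (1 − cos θ₁)/2 = 0.850.
θ₂ = 360° × 7.2/29.53 = 87.8°, f₂ = (1 − cos θ₂)/2 = 0.481.
Change = f₂ − f₁ = -0.370 → -37 percentage points.

-37 percentage points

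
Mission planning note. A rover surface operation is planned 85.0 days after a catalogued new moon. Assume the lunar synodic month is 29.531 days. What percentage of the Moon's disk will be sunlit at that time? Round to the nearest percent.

85.0/29.531 = 2.878 lunations, so 2 complete cycles and 25.94 d into the next.
Elongation θ = 360° × 25.94/29.531 ≈ 316.2°.
With cos θ = 0.722, the lit fraction is (1 − 0.722)/2 ≈ 0.139, so 14%.

14%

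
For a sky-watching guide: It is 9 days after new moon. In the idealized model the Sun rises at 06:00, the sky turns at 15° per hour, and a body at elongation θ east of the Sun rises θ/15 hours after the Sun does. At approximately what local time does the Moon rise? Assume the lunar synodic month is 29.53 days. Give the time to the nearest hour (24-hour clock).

13:00

Elongation θ = 360° × 9/29.53 ≈ 109.7°.
The Moon trails the Sun by θ/15 = 109.7/15 ≈ 7.31 hours.
06:00 + 7.31 h ≈ 13:19 → 13:00 to the nearest hour.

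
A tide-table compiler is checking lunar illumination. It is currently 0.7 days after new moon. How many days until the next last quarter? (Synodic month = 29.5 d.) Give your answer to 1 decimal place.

Last quarter is 0.75 of the way through the cycle: age 0.75 × 29.5 = 22.125 d.
That is 22.125 − 0.7 = 21.425 days ahead.

21.4 days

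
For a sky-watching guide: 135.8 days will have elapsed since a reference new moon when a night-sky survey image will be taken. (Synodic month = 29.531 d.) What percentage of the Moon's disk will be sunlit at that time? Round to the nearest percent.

135.8/29.531 = 4.599 lunations, so 4 complete cycles and 17.68 d into the next.
Elongation θ = 360° × 17.68/29.531 ≈ 215.5°.
Illuminated fraction = (1 − cos 215.5°)/2 = (1 − (-0.814))/2 ≈ 0.907, so 91%.

91%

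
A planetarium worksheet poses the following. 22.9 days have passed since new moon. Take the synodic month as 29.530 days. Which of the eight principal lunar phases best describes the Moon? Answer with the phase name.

At 22.9/29.530 of the cycle, θ ≈ 279° — the last quarter range.

last quarter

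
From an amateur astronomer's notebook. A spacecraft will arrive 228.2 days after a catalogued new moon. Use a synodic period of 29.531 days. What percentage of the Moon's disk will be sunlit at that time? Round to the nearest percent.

Reduce mod P: 228.2 − 7×29.531 = 21.48 d into the current lunation.
Elongation θ = 360° × 21.48/29.531 ≈ 261.9°.
cos 261.9° = (-0.141), so f = (1 − (-0.141))/2 = 0.571, so 57%.

57%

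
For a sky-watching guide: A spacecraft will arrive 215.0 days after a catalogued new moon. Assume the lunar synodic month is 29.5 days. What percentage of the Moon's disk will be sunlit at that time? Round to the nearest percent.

Reduce mod P: 215.0 − 7×29.5 = 8.50 d into the current lunation.
The Moon has covered 8.50/29.5 of its cycle, so θ ≈ 360° × 8.50/29.5 = 103.7°.
cos 103.7° = (-0.237), so f = (1 − (-0.237))/2 = 0.619, so 62%.

62%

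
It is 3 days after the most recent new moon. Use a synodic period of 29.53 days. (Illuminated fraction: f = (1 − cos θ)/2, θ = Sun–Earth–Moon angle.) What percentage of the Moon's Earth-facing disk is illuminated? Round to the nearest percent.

10%

Elongation θ = 360° × 3/29.53 ≈ 36.6°.
Illuminated fraction = (1 − cos 36.6°)/2 = (1 − 0.803)/2 ≈ 0.098, so 10%.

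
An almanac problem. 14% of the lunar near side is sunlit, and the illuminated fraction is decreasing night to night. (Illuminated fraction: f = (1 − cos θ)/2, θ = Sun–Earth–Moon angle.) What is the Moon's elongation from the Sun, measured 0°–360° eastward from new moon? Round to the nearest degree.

316°

Invert f = (1 − cos θ)/2 to get cos θ = 1 − 2(0.14) = 0.720, hence θ₀ = arccos 0.720 = 43.9°.
A waning Moon lies in 180°–360°, so θ = 360° − 43.9° = 316.1°.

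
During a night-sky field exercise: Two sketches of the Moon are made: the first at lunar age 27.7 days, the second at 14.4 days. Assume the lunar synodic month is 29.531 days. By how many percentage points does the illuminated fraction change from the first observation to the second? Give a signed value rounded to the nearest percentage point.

+96 percentage points

θ₁ = 360° × 27.7/29.531 = 337.7°, f₁ = (1 − cos θ₁)/2 = 0.037.
θ₂ = 360° × 14.4/29.531 = 175.5°, f₂ = (1 − cos θ₂)/2 = 0.998.
Change = f₂ − f₁ = +0.961 → +96 percentage points.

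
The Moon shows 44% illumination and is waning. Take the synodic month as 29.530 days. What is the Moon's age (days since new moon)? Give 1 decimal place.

22.7 days

cos θ = 1 − 2f = 0.120, giving a principal value of 83.1°.
Since the Moon is past full (waning), take the reflex angle: θ = 360° − 83.1° = 276.9°.
At 360°/29.530 d per day, 276.9° corresponds to 22.71 days.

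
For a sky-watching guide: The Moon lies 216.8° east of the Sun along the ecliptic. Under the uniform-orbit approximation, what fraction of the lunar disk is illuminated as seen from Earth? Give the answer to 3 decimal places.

0.900

cos 216.8° = (-0.801), so f = (1 − (-0.801))/2 = 0.900.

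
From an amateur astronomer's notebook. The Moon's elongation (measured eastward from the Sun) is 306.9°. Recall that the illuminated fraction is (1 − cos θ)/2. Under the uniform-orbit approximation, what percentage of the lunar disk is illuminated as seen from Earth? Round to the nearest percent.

20%

cos 306.9° = 0.600, so f = (1 − 0.600)/2 = 0.200, i.e. 20%.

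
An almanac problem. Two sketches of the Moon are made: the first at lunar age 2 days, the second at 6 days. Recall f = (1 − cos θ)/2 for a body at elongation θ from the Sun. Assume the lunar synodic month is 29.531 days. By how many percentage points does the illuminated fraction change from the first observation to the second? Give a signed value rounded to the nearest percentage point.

θ₁ = 360° × 2/29.531 = 24.4°, f₁ = (1 − cos θ₁)/2 = 0.045.
θ₂ = 360° × 6/29.531 = 73.1°, f₂ = (1 − cos θ₂)/2 = 0.355.
Change = f₂ − f₁ = +0.310 → +31 percentage points.

+31 percentage points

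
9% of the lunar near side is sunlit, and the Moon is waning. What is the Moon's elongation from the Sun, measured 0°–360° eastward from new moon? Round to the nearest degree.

325°

Invert f = (1 − cos θ)/2 to get cos θ = 1 − 2(0.09) = 0.820, hence θ₀ = arccos 0.820 = 34.9°.
Waning ⇒ past full, so θ = 360° − 34.9° = 325.1°.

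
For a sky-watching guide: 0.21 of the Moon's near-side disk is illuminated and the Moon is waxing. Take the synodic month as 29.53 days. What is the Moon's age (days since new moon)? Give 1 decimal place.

cos θ = 1 − 2f = 0.580, giving a principal value of 54.5°.
The Moon is waxing (0°–180°), so θ = 54.5° directly.
Age = 29.53 × 54.5°/360° ≈ 4.47 days.

4.5 days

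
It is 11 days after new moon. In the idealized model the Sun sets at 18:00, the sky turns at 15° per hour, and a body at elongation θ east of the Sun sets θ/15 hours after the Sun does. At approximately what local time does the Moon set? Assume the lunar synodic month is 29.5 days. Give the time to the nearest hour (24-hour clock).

03:00

Phase angle: θ = 360°·(11 d)/(29.5 d) = 134.2°.
The Moon trails the Sun by θ/15 = 134.2/15 ≈ 8.95 hours.
18:00 + 8.95 h ≈ 02:57 → 03:00 to the nearest hour.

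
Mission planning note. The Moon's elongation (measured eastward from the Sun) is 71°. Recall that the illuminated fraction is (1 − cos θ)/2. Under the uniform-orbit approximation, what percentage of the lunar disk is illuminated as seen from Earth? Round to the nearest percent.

34%

f = (1 − cos 71°)/2 = (1 − 0.326)/2 ≈ 0.337, i.e. 34%.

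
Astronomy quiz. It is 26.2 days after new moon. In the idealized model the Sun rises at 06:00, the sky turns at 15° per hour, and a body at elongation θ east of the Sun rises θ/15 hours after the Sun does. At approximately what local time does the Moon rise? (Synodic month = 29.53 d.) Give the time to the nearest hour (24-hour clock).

Elongation θ = 360° × 26.2/29.53 ≈ 319.4°.
At 15° of sky rotation per hour, 319.4° corresponds to a 21.29 h lag.
06:00 + 21.29 h ≈ 03:18 → 03:00 to the nearest hour.

03:00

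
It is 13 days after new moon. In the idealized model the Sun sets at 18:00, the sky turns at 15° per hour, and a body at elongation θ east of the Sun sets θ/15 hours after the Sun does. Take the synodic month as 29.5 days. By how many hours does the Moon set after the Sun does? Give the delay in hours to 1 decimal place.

The Moon has covered 13/29.5 of its cycle, so θ ≈ 360° × 13/29.5 = 158.6°.
The Moon trails the Sun by θ/15 = 158.6/15 ≈ 10.58 hours.
So the Moon sets 10.58 h after the Sun.

10.6 h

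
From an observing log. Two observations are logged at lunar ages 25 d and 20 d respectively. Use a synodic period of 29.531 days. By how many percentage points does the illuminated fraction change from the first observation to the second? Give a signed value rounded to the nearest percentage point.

+51 pp

θ₁ = 360° × 25/29.531 = 304.8°, f₁ = (1 − cos θ₁)/2 = 0.215.
θ₂ = 360° × 20/29.531 = 243.8°, f₂ = (1 − cos θ₂)/2 = 0.721.
Change = f₂ − f₁ = +0.506 → +51 percentage points.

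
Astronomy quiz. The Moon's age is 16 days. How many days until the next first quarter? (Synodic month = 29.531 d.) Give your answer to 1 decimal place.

20.9 days

First quarter occurs at elongation 90°, i.e. at age 29.531 × 90/360 = 7.383 d.
Already past this cycle's first quarter; the next is at 7.383 + 29.531 = 36.914 d, so 36.914 − 16 = 20.914 days.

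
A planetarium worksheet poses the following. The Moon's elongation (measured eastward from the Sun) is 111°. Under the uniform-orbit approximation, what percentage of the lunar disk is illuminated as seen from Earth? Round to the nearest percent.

cos 111° = (-0.358), so f = (1 − (-0.358))/2 = 0.679, i.e. 68%.

68%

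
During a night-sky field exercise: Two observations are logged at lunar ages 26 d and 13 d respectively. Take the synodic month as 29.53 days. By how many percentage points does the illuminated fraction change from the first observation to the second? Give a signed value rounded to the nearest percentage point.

First observation: θ = 360°·26/29.53 = 317.0°, so f = 0.135.
Second observation: θ = 158.5°, f = 0.965.
Δf = 0.965 − 0.135 = +0.831, i.e. +83 pp.

+83 pp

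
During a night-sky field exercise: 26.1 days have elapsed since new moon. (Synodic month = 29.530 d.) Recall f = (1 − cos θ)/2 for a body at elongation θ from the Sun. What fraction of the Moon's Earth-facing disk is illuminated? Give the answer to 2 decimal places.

0.13

The Moon has covered 26.1/29.530 of its cycle, so θ ≈ 360° × 26.1/29.530 = 318.2°.
Illuminated fraction = (1 − cos 318.2°)/2 = (1 − 0.745)/2 ≈ 0.127.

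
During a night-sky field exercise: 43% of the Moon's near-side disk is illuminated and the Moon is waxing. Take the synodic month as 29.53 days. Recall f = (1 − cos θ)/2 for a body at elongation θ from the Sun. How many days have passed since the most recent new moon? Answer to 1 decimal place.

6.7 days

Invert f = (1 − cos θ)/2 to get cos θ = 1 − 2(0.43) = 0.140, hence θ₀ = arccos 0.140 = 82.0°.
Before full moon the principal value applies: θ = 82.0°.
That fraction of the synodic month is 82.0/360 × 29.53 d ≈ 6.72 d.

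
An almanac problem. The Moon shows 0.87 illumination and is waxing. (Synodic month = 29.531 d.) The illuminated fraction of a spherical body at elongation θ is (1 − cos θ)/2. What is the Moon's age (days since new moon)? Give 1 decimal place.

11.3 days

From f = (1 − cos θ)/2: cos θ = 1 − 2×0.87 = -0.740; arccos → 137.7°.
Waxing ⇒ before full, so θ = 137.7°.
At 360°/29.531 d per day, 137.7° corresponds to 11.30 days.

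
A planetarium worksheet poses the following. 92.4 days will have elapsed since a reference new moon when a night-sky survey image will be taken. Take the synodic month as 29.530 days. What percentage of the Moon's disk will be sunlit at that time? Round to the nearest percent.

16%

92.4/29.530 = 3.129 lunations, so 3 complete cycles and 3.81 d into the next.
Elongation θ = 360° × 3.81/29.530 ≈ 46.4°.
Illuminated fraction = (1 − cos 46.4°)/2 = (1 − 0.689)/2 ≈ 0.155, so 16%.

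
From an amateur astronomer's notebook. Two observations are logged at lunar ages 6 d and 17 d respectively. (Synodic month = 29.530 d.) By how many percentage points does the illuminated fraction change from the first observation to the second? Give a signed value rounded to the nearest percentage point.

First observation: θ = 360°·6/29.530 = 73.1°, so f = 0.355.
Second observation: θ = 207.2°, f = 0.945.
Δf = 0.945 − 0.355 = +0.589, i.e. +59 pp.

+59 pp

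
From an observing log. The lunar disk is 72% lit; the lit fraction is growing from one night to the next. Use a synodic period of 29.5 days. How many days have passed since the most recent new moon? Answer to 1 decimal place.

From f = (1 − cos θ)/2: cos θ = 1 − 2×0.72 = -0.440; arccos → 116.1°.
Before full moon the principal value applies: θ = 116.1°.
At 360°/29.5 d per day, 116.1° corresponds to 9.51 days.

9.5 days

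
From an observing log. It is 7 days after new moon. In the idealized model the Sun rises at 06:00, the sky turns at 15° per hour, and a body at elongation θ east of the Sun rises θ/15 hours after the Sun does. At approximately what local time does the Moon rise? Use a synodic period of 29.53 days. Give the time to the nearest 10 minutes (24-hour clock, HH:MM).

11:40

The Moon has covered 7/29.53 of its cycle, so θ ≈ 360° × 7/29.53 = 85.3°.
The Moon trails the Sun by θ/15 = 85.3/15 ≈ 5.69 hours.
06:00 + 5.689 h ≈ 11:41 → 11:40 to the nearest ten minutes.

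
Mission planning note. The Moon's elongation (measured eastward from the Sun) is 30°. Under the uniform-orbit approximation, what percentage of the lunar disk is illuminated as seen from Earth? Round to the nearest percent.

7%

cos 30° = 0.866, so f = (1 − 0.866)/2 = 0.067, i.e. 7%.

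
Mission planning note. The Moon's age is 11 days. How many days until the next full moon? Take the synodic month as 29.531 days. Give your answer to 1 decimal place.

3.8 days

Full moon occurs at elongation 180°, i.e. at age 29.531 × 180/360 = 14.765 d.
So 3.765 days remain (14.765 − 11).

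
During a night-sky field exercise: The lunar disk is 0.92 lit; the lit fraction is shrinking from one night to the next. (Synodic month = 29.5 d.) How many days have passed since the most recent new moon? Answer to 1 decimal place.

17.4 days

cos θ = 1 − 2f = -0.840, giving a principal value of 147.1°.
A waning Moon lies in 180°–360°, so θ = 360° − 147.1° = 212.9°.
That fraction of the synodic month is 212.9/360 × 29.5 d ≈ 17.44 d.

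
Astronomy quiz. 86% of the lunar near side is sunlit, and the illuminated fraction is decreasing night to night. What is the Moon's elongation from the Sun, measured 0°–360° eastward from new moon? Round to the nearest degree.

cos θ = 1 − 2f = -0.720, giving a principal value of 136.1°.
Waning ⇒ past full, so θ = 360° − 136.1° = 223.9°.

224°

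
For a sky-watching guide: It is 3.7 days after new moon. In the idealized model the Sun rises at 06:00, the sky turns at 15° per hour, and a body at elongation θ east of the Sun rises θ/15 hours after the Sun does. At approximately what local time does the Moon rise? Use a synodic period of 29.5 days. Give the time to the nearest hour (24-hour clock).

The Moon has covered 3.7/29.5 of its cycle, so θ ≈ 360° × 3.7/29.5 = 45.2°.
Delay after the Sun = 45.2° / (15°/h) ≈ 3.01 h.
06:00 + 3.01 h ≈ 09:01 → 09:00 to the nearest hour.

09:00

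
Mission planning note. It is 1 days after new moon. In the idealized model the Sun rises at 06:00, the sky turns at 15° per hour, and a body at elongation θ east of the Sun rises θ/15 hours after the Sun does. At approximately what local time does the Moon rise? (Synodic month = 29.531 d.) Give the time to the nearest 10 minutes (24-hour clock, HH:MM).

Elongation θ = 360° × 1/29.531 ≈ 12.2°.
Delay after the Sun = 12.2° / (15°/h) ≈ 0.81 h.
06:00 + 0.813 h ≈ 06:49 → 06:50 to the nearest ten minutes.

06:50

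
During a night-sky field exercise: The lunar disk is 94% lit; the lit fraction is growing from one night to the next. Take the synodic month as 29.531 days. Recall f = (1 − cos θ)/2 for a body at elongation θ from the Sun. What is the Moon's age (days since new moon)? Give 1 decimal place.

From f = (1 − cos θ)/2: cos θ = 1 − 2×0.94 = -0.880; arccos → 151.6°.
Waxing ⇒ before full, so θ = 151.6°.
That fraction of the synodic month is 151.6/360 × 29.531 d ≈ 12.44 d.

12.4 days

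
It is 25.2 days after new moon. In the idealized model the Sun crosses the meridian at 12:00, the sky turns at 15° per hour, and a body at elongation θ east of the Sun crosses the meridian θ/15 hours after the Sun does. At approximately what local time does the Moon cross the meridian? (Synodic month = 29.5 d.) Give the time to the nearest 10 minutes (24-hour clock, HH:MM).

Elongation θ = 360° × 25.2/29.5 ≈ 307.5°.
Delay after the Sun = 307.5° / (15°/h) ≈ 20.50 h.
12:00 + 20.502 h ≈ 08:30 → 08:30 to the nearest ten minutes.

08:30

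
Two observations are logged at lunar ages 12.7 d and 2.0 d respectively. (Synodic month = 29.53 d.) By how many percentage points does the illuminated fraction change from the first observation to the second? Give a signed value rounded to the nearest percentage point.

-91 pp

θ₁ = 360° × 12.7/29.53 = 154.8°, f₁ = (1 − cos θ₁)/2 = 0.953.
θ₂ = 360° × 2.0/29.53 = 24.4°, f₂ = (1 − cos θ₂)/2 = 0.045.
Change = f₂ − f₁ = -0.908 → -91 percentage points.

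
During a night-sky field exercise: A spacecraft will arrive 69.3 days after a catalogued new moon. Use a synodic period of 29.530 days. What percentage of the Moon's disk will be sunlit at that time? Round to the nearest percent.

69.3 d spans 2 complete synodic months (2 × 29.530 = 59.06 d) plus 10.24 d.
Elongation θ = 360° × 10.24/29.530 ≈ 124.8°.
Illuminated fraction = (1 − cos 124.8°)/2 = (1 − (-0.571))/2 ≈ 0.786, so 79%.

79%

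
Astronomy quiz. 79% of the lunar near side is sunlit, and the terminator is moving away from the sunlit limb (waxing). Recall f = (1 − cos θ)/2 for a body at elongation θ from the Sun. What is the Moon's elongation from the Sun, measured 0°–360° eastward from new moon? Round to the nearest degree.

125°

cos θ = 1 − 2f = -0.580, giving a principal value of 125.5°.
The Moon is waxing (0°–180°), so θ = 125.5° directly.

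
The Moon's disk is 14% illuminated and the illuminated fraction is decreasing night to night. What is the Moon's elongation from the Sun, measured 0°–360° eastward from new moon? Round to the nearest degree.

Invert f = (1 − cos θ)/2 to get cos θ = 1 − 2(0.14) = 0.720, hence θ₀ = arccos 0.720 = 43.9°.
Since the Moon is past full (waning), take the reflex angle: θ = 360° − 43.9° = 316.1°.

316°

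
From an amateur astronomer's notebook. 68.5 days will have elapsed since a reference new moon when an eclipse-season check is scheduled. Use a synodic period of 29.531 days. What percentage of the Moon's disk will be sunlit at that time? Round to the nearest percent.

68.5 d spans 2 complete synodic months (2 × 29.531 = 59.06 d) plus 9.44 d.
The Moon has covered 9.44/29.531 of its cycle, so θ ≈ 360° × 9.44/29.531 = 115.1°.
With cos θ = (-0.423), the lit fraction is (1 − (-0.423))/2 ≈ 0.712, so 71%.

71%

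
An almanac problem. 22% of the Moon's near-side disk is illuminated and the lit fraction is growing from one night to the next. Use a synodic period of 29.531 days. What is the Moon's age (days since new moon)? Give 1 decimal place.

Invert f = (1 − cos θ)/2 to get cos θ = 1 − 2(0.22) = 0.560, hence θ₀ = arccos 0.560 = 55.9°.
The Moon is waxing (0°–180°), so θ = 55.9° directly.
That fraction of the synodic month is 55.9/360 × 29.531 d ≈ 4.59 d.

4.6 days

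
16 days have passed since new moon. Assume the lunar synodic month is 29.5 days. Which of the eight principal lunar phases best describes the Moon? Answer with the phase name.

full moon

θ ≈ 360° × 16/29.5 = 195°, which falls in the full moon sector.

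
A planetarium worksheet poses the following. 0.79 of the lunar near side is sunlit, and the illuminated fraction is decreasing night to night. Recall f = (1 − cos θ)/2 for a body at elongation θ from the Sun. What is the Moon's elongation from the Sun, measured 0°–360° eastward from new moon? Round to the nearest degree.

Invert f = (1 − cos θ)/2 to get cos θ = 1 − 2(0.79) = -0.580, hence θ₀ = arccos -0.580 = 125.5°.
Since the Moon is past full (waning), take the reflex angle: θ = 360° − 125.5° = 234.5°.

235°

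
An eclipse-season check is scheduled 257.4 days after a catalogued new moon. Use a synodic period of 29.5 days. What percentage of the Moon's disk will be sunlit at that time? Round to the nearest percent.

257.4 d spans 8 complete synodic months (8 × 29.5 = 236.00 d) plus 21.40 d.
Phase angle: θ = 360°·(21.40 d)/(29.5 d) = 261.2°.
Illuminated fraction = (1 − cos 261.2°)/2 = (1 − (-0.154))/2 ≈ 0.577, so 58%.

58%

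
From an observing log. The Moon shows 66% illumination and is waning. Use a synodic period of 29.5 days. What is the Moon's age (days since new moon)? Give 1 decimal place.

20.6 days

Invert f = (1 − cos θ)/2 to get cos θ = 1 − 2(0.66) = -0.320, hence θ₀ = arccos -0.320 = 108.7°.
Since the Moon is past full (waning), take the reflex angle: θ = 360° − 108.7° = 251.3°.
Age = 29.5 × 251.3°/360° ≈ 20.60 days.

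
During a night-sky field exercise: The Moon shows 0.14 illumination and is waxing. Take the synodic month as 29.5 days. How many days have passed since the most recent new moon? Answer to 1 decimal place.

cos θ = 1 − 2f = 0.720, giving a principal value of 43.9°.
The Moon is waxing (0°–180°), so θ = 43.9° directly.
Age = 29.5 × 43.9°/360° ≈ 3.60 days.

3.6 days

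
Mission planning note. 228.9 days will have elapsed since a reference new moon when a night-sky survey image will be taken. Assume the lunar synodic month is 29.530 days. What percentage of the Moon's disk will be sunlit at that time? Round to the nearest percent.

50%

Reduce mod P: 228.9 − 7×29.530 = 22.19 d into the current lunation.
Phase angle: θ = 360°·(22.19 d)/(29.530 d) = 270.5°.
Illuminated fraction = (1 − cos 270.5°)/2 = (1 − 0.009)/2 ≈ 0.495, so 50%.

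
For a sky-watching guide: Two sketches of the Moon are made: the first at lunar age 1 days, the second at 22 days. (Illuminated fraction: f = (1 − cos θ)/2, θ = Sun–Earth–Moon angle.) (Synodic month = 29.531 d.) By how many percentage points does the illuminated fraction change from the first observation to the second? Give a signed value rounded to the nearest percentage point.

θ₁ = 360° × 1/29.531 = 12.2°, f₁ = (1 − cos θ₁)/2 = 0.011.
θ₂ = 360° × 22/29.531 = 268.2°, f₂ = (1 − cos θ₂)/2 = 0.516.
Change = f₂ − f₁ = +0.504 → +50 percentage points.

+50 pp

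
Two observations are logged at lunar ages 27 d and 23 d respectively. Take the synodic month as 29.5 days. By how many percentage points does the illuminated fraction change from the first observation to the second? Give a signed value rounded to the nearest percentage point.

First observation: θ = 360°·27/29.5 = 329.5°, so f = 0.069.
Second observation: θ = 280.7°, f = 0.407.
Δf = 0.407 − 0.069 = +0.338, i.e. +34 pp.

+34 pp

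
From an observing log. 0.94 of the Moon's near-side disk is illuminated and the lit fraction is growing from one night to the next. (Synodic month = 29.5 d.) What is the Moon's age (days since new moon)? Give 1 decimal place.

12.4 days

Invert f = (1 − cos θ)/2 to get cos θ = 1 − 2(0.94) = -0.880, hence θ₀ = arccos -0.880 = 151.6°.
The Moon is waxing (0°–180°), so θ = 151.6° directly.
At 360°/29.5 d per day, 151.6° corresponds to 12.43 days.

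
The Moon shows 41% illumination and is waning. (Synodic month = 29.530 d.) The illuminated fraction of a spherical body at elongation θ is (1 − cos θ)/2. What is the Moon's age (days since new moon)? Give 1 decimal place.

23.0 days

From f = (1 − cos θ)/2: cos θ = 1 − 2×0.41 = 0.180; arccos → 79.6°.
Since the Moon is past full (waning), take the reflex angle: θ = 360° − 79.6° = 280.4°.
That fraction of the synodic month is 280.4/360 × 29.530 d ≈ 23.00 d.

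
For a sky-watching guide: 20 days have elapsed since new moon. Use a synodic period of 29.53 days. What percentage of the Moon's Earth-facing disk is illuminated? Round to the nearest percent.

The Moon has covered 20/29.53 of its cycle, so θ ≈ 360° × 20/29.53 = 243.8°.
Illuminated fraction = (1 − cos 243.8°)/2 = (1 − (-0.441))/2 ≈ 0.721, so 72%.

72%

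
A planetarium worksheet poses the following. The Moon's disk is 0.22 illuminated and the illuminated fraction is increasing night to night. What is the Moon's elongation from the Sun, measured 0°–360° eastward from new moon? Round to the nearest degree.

Invert f = (1 − cos θ)/2 to get cos θ = 1 − 2(0.22) = 0.560, hence θ₀ = arccos 0.560 = 55.9°.
Before full moon the principal value applies: θ = 55.9°.

56°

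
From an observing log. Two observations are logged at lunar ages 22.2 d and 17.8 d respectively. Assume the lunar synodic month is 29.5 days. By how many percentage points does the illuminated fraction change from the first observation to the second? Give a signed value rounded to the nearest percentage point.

θ₁ = 360° × 22.2/29.5 = 270.9°, f₁ = (1 − cos θ₁)/2 = 0.492.
θ₂ = 360° × 17.8/29.5 = 217.2°, f₂ = (1 − cos θ₂)/2 = 0.898.
Change = f₂ − f₁ = +0.406 → +41 percentage points.

+41 pp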